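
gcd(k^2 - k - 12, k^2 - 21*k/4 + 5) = k - 4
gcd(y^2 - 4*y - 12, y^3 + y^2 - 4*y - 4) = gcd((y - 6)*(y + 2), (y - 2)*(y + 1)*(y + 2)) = y + 2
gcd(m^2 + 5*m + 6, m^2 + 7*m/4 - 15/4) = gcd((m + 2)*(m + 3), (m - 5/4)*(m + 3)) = m + 3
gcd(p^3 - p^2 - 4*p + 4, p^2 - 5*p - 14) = p + 2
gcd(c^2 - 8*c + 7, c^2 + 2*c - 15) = 1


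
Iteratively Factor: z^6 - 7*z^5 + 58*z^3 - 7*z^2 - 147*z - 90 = (z - 3)*(z^5 - 4*z^4 - 12*z^3 + 22*z^2 + 59*z + 30) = (z - 3)*(z + 2)*(z^4 - 6*z^3 + 22*z + 15) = (z - 3)^2*(z + 2)*(z^3 - 3*z^2 - 9*z - 5) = (z - 3)^2*(z + 1)*(z + 2)*(z^2 - 4*z - 5) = (z - 3)^2*(z + 1)^2*(z + 2)*(z - 5)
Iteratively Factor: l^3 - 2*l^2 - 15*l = (l + 3)*(l^2 - 5*l) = (l - 5)*(l + 3)*(l)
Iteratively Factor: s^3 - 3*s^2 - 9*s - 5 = (s + 1)*(s^2 - 4*s - 5) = (s - 5)*(s + 1)*(s + 1)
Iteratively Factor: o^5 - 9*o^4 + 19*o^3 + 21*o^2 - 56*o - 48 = (o + 1)*(o^4 - 10*o^3 + 29*o^2 - 8*o - 48) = (o + 1)^2*(o^3 - 11*o^2 + 40*o - 48) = (o - 3)*(o + 1)^2*(o^2 - 8*o + 16) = (o - 4)*(o - 3)*(o + 1)^2*(o - 4)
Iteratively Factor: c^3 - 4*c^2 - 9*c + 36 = (c - 3)*(c^2 - c - 12) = (c - 3)*(c + 3)*(c - 4)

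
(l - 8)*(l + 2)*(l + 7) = l^3 + l^2 - 58*l - 112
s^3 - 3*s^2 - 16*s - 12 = (s - 6)*(s + 1)*(s + 2)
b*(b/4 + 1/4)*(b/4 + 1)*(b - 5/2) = b^4/16 + 5*b^3/32 - 17*b^2/32 - 5*b/8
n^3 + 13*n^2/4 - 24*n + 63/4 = (n - 3)*(n - 3/4)*(n + 7)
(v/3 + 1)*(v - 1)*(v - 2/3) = v^3/3 + 4*v^2/9 - 13*v/9 + 2/3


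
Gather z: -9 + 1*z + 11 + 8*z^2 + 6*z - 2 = 8*z^2 + 7*z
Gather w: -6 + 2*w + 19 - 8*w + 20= 33 - 6*w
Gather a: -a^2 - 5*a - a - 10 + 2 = -a^2 - 6*a - 8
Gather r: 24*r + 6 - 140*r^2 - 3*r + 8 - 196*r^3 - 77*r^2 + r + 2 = -196*r^3 - 217*r^2 + 22*r + 16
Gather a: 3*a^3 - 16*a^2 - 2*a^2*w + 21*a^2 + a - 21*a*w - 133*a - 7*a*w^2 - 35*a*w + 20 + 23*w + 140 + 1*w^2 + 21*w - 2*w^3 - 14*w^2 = 3*a^3 + a^2*(5 - 2*w) + a*(-7*w^2 - 56*w - 132) - 2*w^3 - 13*w^2 + 44*w + 160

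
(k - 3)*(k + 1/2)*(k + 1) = k^3 - 3*k^2/2 - 4*k - 3/2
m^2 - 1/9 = (m - 1/3)*(m + 1/3)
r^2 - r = r*(r - 1)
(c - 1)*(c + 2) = c^2 + c - 2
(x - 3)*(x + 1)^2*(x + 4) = x^4 + 3*x^3 - 9*x^2 - 23*x - 12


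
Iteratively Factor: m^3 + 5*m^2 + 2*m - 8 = (m + 2)*(m^2 + 3*m - 4) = (m + 2)*(m + 4)*(m - 1)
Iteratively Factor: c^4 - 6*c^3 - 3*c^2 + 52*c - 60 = (c + 3)*(c^3 - 9*c^2 + 24*c - 20) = (c - 5)*(c + 3)*(c^2 - 4*c + 4) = (c - 5)*(c - 2)*(c + 3)*(c - 2)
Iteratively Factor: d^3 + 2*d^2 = (d)*(d^2 + 2*d) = d^2*(d + 2)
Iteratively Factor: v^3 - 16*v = (v - 4)*(v^2 + 4*v) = v*(v - 4)*(v + 4)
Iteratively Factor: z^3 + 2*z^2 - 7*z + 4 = (z - 1)*(z^2 + 3*z - 4) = (z - 1)^2*(z + 4)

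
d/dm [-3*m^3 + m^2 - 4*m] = -9*m^2 + 2*m - 4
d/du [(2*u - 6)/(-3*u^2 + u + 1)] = 2*(-3*u^2 + u + (u - 3)*(6*u - 1) + 1)/(-3*u^2 + u + 1)^2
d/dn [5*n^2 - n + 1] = 10*n - 1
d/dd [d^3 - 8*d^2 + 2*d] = 3*d^2 - 16*d + 2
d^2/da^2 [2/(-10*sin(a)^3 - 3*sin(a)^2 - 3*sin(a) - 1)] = 6*(300*sin(a)^6 + 110*sin(a)^5 - 368*sin(a)^4 - 181*sin(a)^3 - 79*sin(a)^2 + sin(a) - 4)/(10*sin(a)^3 + 3*sin(a)^2 + 3*sin(a) + 1)^3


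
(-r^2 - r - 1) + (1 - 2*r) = -r^2 - 3*r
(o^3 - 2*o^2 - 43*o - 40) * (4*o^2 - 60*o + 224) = 4*o^5 - 68*o^4 + 172*o^3 + 1972*o^2 - 7232*o - 8960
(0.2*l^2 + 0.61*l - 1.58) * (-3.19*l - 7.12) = -0.638*l^3 - 3.3699*l^2 + 0.697*l + 11.2496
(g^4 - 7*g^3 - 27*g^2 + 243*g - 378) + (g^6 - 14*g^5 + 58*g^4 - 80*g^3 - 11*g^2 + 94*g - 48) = g^6 - 14*g^5 + 59*g^4 - 87*g^3 - 38*g^2 + 337*g - 426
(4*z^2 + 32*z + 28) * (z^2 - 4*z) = 4*z^4 + 16*z^3 - 100*z^2 - 112*z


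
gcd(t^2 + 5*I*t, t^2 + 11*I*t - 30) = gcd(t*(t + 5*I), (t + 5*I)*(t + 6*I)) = t + 5*I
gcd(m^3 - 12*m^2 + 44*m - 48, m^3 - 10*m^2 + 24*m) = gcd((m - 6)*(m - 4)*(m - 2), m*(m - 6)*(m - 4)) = m^2 - 10*m + 24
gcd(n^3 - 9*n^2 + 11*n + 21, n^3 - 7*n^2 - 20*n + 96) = n - 3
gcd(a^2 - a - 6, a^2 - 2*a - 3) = a - 3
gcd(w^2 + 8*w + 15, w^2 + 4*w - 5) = w + 5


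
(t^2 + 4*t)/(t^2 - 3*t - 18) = t*(t + 4)/(t^2 - 3*t - 18)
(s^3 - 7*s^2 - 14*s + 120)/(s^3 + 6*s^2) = (s^3 - 7*s^2 - 14*s + 120)/(s^2*(s + 6))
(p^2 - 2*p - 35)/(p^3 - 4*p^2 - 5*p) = (-p^2 + 2*p + 35)/(p*(-p^2 + 4*p + 5))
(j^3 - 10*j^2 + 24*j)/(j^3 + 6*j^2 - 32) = j*(j^2 - 10*j + 24)/(j^3 + 6*j^2 - 32)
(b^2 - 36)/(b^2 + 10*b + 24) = (b - 6)/(b + 4)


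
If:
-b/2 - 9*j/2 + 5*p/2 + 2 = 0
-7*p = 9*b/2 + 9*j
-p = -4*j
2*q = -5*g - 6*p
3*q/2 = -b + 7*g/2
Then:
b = 296/173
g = 3776/5017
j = -36/173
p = -144/173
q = 3088/5017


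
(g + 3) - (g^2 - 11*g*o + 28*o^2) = -g^2 + 11*g*o + g - 28*o^2 + 3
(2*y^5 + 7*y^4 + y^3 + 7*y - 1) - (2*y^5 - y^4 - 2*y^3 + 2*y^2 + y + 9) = 8*y^4 + 3*y^3 - 2*y^2 + 6*y - 10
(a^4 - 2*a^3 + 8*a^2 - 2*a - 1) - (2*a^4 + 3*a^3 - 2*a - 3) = -a^4 - 5*a^3 + 8*a^2 + 2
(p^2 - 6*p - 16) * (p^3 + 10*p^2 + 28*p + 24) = p^5 + 4*p^4 - 48*p^3 - 304*p^2 - 592*p - 384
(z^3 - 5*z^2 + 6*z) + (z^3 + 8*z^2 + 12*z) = 2*z^3 + 3*z^2 + 18*z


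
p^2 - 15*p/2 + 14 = (p - 4)*(p - 7/2)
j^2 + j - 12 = (j - 3)*(j + 4)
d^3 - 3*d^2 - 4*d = d*(d - 4)*(d + 1)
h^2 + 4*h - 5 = (h - 1)*(h + 5)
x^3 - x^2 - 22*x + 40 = (x - 4)*(x - 2)*(x + 5)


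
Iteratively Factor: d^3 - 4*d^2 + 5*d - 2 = (d - 1)*(d^2 - 3*d + 2) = (d - 2)*(d - 1)*(d - 1)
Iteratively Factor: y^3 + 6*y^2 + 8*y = (y)*(y^2 + 6*y + 8) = y*(y + 4)*(y + 2)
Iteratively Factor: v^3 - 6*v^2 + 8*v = (v)*(v^2 - 6*v + 8) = v*(v - 2)*(v - 4)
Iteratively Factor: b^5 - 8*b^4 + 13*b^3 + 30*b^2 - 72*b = (b - 3)*(b^4 - 5*b^3 - 2*b^2 + 24*b) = (b - 3)^2*(b^3 - 2*b^2 - 8*b) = b*(b - 3)^2*(b^2 - 2*b - 8) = b*(b - 3)^2*(b + 2)*(b - 4)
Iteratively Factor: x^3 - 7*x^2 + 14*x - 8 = (x - 4)*(x^2 - 3*x + 2) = (x - 4)*(x - 2)*(x - 1)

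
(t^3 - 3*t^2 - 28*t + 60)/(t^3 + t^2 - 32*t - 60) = (t - 2)/(t + 2)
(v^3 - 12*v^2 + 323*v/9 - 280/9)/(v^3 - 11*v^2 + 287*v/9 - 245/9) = (v - 8)/(v - 7)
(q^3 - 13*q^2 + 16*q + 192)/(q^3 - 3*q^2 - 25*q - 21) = (q^2 - 16*q + 64)/(q^2 - 6*q - 7)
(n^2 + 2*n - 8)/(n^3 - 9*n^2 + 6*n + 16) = (n + 4)/(n^2 - 7*n - 8)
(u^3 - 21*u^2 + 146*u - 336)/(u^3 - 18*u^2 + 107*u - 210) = (u - 8)/(u - 5)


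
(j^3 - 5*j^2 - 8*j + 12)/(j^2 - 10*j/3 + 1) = 3*(j^3 - 5*j^2 - 8*j + 12)/(3*j^2 - 10*j + 3)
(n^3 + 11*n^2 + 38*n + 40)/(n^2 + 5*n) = n + 6 + 8/n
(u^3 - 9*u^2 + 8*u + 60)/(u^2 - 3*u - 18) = (u^2 - 3*u - 10)/(u + 3)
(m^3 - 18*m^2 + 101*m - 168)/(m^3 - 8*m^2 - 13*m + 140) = (m^2 - 11*m + 24)/(m^2 - m - 20)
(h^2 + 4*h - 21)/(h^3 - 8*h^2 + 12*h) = (h^2 + 4*h - 21)/(h*(h^2 - 8*h + 12))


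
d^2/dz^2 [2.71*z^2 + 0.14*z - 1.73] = 5.42000000000000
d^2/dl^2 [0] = 0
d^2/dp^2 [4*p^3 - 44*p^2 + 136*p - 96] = 24*p - 88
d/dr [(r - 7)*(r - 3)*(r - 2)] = 3*r^2 - 24*r + 41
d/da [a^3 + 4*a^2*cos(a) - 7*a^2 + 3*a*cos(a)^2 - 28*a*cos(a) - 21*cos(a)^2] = -4*a^2*sin(a) + 3*a^2 + 28*a*sin(a) - 3*a*sin(2*a) + 8*a*cos(a) - 14*a + 21*sin(2*a) + 3*cos(a)^2 - 28*cos(a)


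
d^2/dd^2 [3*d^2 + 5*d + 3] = 6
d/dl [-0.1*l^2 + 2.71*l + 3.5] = 2.71 - 0.2*l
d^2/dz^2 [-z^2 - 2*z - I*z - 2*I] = -2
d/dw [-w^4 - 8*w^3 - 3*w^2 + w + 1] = -4*w^3 - 24*w^2 - 6*w + 1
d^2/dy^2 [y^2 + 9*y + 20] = 2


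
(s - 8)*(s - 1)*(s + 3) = s^3 - 6*s^2 - 19*s + 24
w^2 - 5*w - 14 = (w - 7)*(w + 2)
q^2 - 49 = (q - 7)*(q + 7)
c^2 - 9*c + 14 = (c - 7)*(c - 2)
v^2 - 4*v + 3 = (v - 3)*(v - 1)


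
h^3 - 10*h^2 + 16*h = h*(h - 8)*(h - 2)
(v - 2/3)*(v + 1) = v^2 + v/3 - 2/3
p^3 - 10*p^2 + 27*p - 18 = (p - 6)*(p - 3)*(p - 1)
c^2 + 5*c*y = c*(c + 5*y)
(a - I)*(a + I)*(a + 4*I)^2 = a^4 + 8*I*a^3 - 15*a^2 + 8*I*a - 16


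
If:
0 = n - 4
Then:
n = 4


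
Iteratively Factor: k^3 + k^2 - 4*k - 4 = (k - 2)*(k^2 + 3*k + 2) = (k - 2)*(k + 2)*(k + 1)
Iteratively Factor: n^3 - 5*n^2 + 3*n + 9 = (n - 3)*(n^2 - 2*n - 3) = (n - 3)*(n + 1)*(n - 3)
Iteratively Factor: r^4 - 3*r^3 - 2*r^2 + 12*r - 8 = (r - 1)*(r^3 - 2*r^2 - 4*r + 8) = (r - 2)*(r - 1)*(r^2 - 4) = (r - 2)*(r - 1)*(r + 2)*(r - 2)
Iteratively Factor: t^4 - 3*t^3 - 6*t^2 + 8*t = (t + 2)*(t^3 - 5*t^2 + 4*t) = t*(t + 2)*(t^2 - 5*t + 4) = t*(t - 4)*(t + 2)*(t - 1)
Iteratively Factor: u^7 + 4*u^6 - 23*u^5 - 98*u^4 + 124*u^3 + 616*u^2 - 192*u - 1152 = (u + 2)*(u^6 + 2*u^5 - 27*u^4 - 44*u^3 + 212*u^2 + 192*u - 576) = (u + 2)*(u + 3)*(u^5 - u^4 - 24*u^3 + 28*u^2 + 128*u - 192) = (u - 2)*(u + 2)*(u + 3)*(u^4 + u^3 - 22*u^2 - 16*u + 96) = (u - 2)*(u + 2)*(u + 3)^2*(u^3 - 2*u^2 - 16*u + 32) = (u - 2)^2*(u + 2)*(u + 3)^2*(u^2 - 16) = (u - 2)^2*(u + 2)*(u + 3)^2*(u + 4)*(u - 4)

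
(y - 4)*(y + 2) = y^2 - 2*y - 8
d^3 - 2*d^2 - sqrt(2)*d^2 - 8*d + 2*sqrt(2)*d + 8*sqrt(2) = (d - 4)*(d + 2)*(d - sqrt(2))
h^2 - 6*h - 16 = (h - 8)*(h + 2)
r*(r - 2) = r^2 - 2*r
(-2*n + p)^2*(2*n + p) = 8*n^3 - 4*n^2*p - 2*n*p^2 + p^3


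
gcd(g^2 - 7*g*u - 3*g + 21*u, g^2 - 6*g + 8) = 1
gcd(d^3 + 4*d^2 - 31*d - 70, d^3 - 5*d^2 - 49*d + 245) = d^2 + 2*d - 35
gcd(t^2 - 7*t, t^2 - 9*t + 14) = t - 7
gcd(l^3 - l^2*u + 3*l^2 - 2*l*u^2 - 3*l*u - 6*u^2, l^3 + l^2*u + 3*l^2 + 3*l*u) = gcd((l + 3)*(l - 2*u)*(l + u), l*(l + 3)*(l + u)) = l^2 + l*u + 3*l + 3*u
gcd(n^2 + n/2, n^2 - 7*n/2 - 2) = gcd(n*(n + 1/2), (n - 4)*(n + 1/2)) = n + 1/2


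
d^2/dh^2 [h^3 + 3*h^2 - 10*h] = 6*h + 6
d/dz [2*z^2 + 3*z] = 4*z + 3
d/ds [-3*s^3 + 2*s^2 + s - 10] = -9*s^2 + 4*s + 1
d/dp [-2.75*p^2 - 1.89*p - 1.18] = -5.5*p - 1.89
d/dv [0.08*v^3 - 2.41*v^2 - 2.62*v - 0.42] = 0.24*v^2 - 4.82*v - 2.62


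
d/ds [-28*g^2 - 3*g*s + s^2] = -3*g + 2*s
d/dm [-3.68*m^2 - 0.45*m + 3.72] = -7.36*m - 0.45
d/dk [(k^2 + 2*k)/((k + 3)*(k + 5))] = 6*(k^2 + 5*k + 5)/(k^4 + 16*k^3 + 94*k^2 + 240*k + 225)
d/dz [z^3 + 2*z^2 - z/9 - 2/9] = 3*z^2 + 4*z - 1/9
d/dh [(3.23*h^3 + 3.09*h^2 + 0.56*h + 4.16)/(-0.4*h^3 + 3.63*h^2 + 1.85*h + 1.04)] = (4.44089209850063e-16*h^5 + 12.9609*h^4 + 12.399*h^3 + 18.7533*h^2 - 23.7744*h - 7.1136)/(0.16*h^6 - 2.904*h^5 + 11.6969*h^4 + 12.599*h^3 + 10.9729*h^2 + 3.848*h + 1.0816)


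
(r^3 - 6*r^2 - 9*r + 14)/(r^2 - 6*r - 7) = (r^2 + r - 2)/(r + 1)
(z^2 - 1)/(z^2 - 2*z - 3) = (z - 1)/(z - 3)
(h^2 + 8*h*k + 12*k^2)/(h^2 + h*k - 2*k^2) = (h + 6*k)/(h - k)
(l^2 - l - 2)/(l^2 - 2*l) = (l + 1)/l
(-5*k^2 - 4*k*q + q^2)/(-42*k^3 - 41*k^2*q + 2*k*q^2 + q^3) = (-5*k + q)/(-42*k^2 + k*q + q^2)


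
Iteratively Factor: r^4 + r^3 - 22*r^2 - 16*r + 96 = (r + 3)*(r^3 - 2*r^2 - 16*r + 32) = (r + 3)*(r + 4)*(r^2 - 6*r + 8) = (r - 4)*(r + 3)*(r + 4)*(r - 2)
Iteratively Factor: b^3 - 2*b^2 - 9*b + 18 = (b - 3)*(b^2 + b - 6) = (b - 3)*(b - 2)*(b + 3)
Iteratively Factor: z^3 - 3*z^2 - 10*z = (z)*(z^2 - 3*z - 10) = z*(z - 5)*(z + 2)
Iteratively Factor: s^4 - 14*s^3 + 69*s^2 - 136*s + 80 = (s - 4)*(s^3 - 10*s^2 + 29*s - 20) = (s - 4)^2*(s^2 - 6*s + 5) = (s - 4)^2*(s - 1)*(s - 5)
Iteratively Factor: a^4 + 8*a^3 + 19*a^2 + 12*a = (a + 3)*(a^3 + 5*a^2 + 4*a) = a*(a + 3)*(a^2 + 5*a + 4) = a*(a + 1)*(a + 3)*(a + 4)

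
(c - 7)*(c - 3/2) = c^2 - 17*c/2 + 21/2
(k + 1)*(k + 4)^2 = k^3 + 9*k^2 + 24*k + 16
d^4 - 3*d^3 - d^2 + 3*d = d*(d - 3)*(d - 1)*(d + 1)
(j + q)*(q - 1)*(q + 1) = j*q^2 - j + q^3 - q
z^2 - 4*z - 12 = (z - 6)*(z + 2)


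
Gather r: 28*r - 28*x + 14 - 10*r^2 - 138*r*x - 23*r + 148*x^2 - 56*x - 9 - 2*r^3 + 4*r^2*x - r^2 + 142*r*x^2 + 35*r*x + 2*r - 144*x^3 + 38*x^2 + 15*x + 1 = -2*r^3 + r^2*(4*x - 11) + r*(142*x^2 - 103*x + 7) - 144*x^3 + 186*x^2 - 69*x + 6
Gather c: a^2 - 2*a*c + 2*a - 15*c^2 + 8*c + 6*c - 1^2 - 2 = a^2 + 2*a - 15*c^2 + c*(14 - 2*a) - 3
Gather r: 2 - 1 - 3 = -2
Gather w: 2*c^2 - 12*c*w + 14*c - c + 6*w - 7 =2*c^2 + 13*c + w*(6 - 12*c) - 7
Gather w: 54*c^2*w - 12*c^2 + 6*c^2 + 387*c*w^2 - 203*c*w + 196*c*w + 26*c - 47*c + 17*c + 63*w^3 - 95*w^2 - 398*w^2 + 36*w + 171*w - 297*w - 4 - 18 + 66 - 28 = -6*c^2 - 4*c + 63*w^3 + w^2*(387*c - 493) + w*(54*c^2 - 7*c - 90) + 16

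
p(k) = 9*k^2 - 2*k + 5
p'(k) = 18*k - 2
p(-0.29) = 6.34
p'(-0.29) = -7.22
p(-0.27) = 6.20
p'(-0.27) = -6.86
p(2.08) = 39.78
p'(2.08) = 35.44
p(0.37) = 5.49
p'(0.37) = 4.66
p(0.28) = 5.15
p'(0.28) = 3.04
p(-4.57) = 202.10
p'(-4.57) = -84.26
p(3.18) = 89.65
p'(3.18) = 55.24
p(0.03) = 4.95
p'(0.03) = -1.46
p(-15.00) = 2060.00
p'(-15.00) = -272.00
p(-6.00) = 341.00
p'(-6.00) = -110.00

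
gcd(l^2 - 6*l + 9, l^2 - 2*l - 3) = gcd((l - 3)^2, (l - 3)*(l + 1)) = l - 3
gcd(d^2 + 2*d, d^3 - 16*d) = d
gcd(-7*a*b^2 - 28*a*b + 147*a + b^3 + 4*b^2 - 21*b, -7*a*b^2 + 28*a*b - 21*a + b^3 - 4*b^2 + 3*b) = 7*a*b - 21*a - b^2 + 3*b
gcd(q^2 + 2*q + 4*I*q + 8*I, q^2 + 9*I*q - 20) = q + 4*I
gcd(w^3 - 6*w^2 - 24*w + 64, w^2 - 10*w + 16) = w^2 - 10*w + 16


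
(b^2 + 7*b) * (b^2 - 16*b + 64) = b^4 - 9*b^3 - 48*b^2 + 448*b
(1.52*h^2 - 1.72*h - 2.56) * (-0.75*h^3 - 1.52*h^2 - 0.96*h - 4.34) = -1.14*h^5 - 1.0204*h^4 + 3.0752*h^3 - 1.0544*h^2 + 9.9224*h + 11.1104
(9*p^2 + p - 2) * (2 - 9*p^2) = -81*p^4 - 9*p^3 + 36*p^2 + 2*p - 4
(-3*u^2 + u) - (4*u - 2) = -3*u^2 - 3*u + 2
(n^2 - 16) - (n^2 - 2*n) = 2*n - 16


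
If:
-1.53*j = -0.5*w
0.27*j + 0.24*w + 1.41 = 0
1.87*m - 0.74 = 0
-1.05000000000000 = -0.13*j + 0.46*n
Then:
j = -1.40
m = 0.40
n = -2.68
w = -4.30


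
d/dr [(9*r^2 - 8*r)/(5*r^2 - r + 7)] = (31*r^2 + 126*r - 56)/(25*r^4 - 10*r^3 + 71*r^2 - 14*r + 49)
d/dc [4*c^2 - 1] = 8*c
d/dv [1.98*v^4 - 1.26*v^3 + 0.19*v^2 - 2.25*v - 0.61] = 7.92*v^3 - 3.78*v^2 + 0.38*v - 2.25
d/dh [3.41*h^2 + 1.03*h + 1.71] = 6.82*h + 1.03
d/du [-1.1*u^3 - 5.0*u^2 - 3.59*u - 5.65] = -3.3*u^2 - 10.0*u - 3.59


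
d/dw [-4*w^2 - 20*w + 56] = -8*w - 20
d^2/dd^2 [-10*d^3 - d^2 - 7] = -60*d - 2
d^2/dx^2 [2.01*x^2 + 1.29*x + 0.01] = 4.02000000000000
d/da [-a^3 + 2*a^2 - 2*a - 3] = -3*a^2 + 4*a - 2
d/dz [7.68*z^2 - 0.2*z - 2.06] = 15.36*z - 0.2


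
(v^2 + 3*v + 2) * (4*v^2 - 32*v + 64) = 4*v^4 - 20*v^3 - 24*v^2 + 128*v + 128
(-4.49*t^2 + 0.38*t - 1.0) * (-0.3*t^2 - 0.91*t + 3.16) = 1.347*t^4 + 3.9719*t^3 - 14.2342*t^2 + 2.1108*t - 3.16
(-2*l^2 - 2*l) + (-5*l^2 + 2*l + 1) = 1 - 7*l^2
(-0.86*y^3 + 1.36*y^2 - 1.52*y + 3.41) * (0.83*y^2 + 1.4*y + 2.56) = -0.7138*y^5 - 0.0751999999999999*y^4 - 1.5592*y^3 + 4.1839*y^2 + 0.8828*y + 8.7296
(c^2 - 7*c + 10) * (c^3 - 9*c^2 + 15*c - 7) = c^5 - 16*c^4 + 88*c^3 - 202*c^2 + 199*c - 70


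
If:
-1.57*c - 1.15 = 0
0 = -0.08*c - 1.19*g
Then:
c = -0.73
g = 0.05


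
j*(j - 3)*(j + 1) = j^3 - 2*j^2 - 3*j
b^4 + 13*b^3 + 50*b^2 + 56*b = b*(b + 2)*(b + 4)*(b + 7)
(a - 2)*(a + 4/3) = a^2 - 2*a/3 - 8/3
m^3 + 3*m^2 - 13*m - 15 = (m - 3)*(m + 1)*(m + 5)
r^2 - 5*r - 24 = (r - 8)*(r + 3)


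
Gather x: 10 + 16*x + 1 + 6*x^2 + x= 6*x^2 + 17*x + 11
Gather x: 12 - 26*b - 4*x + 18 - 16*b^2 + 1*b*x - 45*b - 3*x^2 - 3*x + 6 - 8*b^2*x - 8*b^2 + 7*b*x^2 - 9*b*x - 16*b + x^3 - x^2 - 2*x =-24*b^2 - 87*b + x^3 + x^2*(7*b - 4) + x*(-8*b^2 - 8*b - 9) + 36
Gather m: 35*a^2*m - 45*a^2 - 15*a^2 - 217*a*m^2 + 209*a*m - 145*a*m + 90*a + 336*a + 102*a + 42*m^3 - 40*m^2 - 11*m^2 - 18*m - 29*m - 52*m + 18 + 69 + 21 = -60*a^2 + 528*a + 42*m^3 + m^2*(-217*a - 51) + m*(35*a^2 + 64*a - 99) + 108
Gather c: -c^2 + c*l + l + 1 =-c^2 + c*l + l + 1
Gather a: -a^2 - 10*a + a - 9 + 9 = -a^2 - 9*a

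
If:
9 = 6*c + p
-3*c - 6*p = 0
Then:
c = 18/11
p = -9/11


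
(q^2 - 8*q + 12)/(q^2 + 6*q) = (q^2 - 8*q + 12)/(q*(q + 6))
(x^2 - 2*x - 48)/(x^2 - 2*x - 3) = (-x^2 + 2*x + 48)/(-x^2 + 2*x + 3)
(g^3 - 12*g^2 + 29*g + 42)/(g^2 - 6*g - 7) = g - 6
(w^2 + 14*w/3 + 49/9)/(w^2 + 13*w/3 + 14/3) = (w + 7/3)/(w + 2)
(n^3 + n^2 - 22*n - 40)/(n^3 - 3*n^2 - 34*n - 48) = (n^2 - n - 20)/(n^2 - 5*n - 24)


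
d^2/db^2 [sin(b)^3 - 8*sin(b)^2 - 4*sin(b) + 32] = -9*sin(b)^3 + 32*sin(b)^2 + 10*sin(b) - 16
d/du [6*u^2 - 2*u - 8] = 12*u - 2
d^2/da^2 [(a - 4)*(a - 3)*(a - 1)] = 6*a - 16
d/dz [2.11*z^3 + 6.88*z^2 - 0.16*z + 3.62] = 6.33*z^2 + 13.76*z - 0.16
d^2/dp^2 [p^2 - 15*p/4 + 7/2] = 2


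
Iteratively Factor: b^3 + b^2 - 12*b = (b + 4)*(b^2 - 3*b) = b*(b + 4)*(b - 3)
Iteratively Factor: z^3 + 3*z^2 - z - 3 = (z + 1)*(z^2 + 2*z - 3) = (z + 1)*(z + 3)*(z - 1)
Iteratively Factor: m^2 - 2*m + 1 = (m - 1)*(m - 1)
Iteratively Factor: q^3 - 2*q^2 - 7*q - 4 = (q - 4)*(q^2 + 2*q + 1) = (q - 4)*(q + 1)*(q + 1)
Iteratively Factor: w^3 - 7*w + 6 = (w - 2)*(w^2 + 2*w - 3) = (w - 2)*(w - 1)*(w + 3)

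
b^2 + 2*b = b*(b + 2)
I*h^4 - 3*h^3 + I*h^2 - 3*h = h*(h + I)*(h + 3*I)*(I*h + 1)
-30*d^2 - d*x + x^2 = (-6*d + x)*(5*d + x)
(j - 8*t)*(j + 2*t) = j^2 - 6*j*t - 16*t^2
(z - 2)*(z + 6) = z^2 + 4*z - 12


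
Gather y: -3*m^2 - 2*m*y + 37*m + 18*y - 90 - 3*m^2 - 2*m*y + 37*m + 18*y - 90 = -6*m^2 + 74*m + y*(36 - 4*m) - 180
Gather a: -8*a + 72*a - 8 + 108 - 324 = 64*a - 224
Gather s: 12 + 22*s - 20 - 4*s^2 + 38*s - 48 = -4*s^2 + 60*s - 56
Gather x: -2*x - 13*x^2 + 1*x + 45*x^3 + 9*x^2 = 45*x^3 - 4*x^2 - x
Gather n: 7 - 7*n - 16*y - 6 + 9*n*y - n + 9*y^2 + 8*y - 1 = n*(9*y - 8) + 9*y^2 - 8*y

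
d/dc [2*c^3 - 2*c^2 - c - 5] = 6*c^2 - 4*c - 1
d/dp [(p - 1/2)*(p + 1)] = 2*p + 1/2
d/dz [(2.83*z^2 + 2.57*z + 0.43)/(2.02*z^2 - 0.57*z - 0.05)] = (-6.8045*z^2 - 2.0202*z + 0.1166)/(4.0804*z^4 - 2.3028*z^3 + 0.1229*z^2 + 0.057*z + 0.0025)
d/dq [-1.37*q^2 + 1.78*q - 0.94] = 1.78 - 2.74*q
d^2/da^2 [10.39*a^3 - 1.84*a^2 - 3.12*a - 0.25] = 62.34*a - 3.68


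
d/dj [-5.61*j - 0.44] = -5.61000000000000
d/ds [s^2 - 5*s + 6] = 2*s - 5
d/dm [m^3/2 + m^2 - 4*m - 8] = 3*m^2/2 + 2*m - 4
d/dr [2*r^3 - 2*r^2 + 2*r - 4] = 6*r^2 - 4*r + 2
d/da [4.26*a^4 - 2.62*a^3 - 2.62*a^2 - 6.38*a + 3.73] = 17.04*a^3 - 7.86*a^2 - 5.24*a - 6.38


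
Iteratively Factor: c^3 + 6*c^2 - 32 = (c - 2)*(c^2 + 8*c + 16) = (c - 2)*(c + 4)*(c + 4)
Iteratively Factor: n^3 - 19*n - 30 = (n - 5)*(n^2 + 5*n + 6) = (n - 5)*(n + 3)*(n + 2)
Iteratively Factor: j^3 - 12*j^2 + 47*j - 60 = (j - 3)*(j^2 - 9*j + 20) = (j - 5)*(j - 3)*(j - 4)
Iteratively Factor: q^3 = (q)*(q^2) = q^2*(q)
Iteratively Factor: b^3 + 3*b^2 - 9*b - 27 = (b + 3)*(b^2 - 9) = (b + 3)^2*(b - 3)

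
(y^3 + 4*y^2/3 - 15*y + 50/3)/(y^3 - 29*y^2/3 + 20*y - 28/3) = (3*y^2 + 10*y - 25)/(3*y^2 - 23*y + 14)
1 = 1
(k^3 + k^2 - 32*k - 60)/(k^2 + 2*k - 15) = (k^2 - 4*k - 12)/(k - 3)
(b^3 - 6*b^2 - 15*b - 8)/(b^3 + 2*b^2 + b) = (b - 8)/b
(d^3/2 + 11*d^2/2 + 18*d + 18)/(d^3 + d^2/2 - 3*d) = (d^2 + 9*d + 18)/(d*(2*d - 3))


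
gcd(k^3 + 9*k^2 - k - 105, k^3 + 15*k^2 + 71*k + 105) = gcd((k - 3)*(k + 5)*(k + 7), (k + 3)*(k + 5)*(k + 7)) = k^2 + 12*k + 35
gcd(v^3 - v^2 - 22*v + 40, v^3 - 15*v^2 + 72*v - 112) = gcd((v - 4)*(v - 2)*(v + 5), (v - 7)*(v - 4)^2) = v - 4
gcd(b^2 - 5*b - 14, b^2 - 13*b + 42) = b - 7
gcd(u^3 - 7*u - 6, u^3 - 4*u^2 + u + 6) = u^2 - 2*u - 3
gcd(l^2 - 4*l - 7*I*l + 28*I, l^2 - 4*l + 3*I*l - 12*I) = l - 4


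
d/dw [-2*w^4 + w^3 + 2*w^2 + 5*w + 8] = -8*w^3 + 3*w^2 + 4*w + 5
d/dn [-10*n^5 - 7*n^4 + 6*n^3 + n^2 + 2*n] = -50*n^4 - 28*n^3 + 18*n^2 + 2*n + 2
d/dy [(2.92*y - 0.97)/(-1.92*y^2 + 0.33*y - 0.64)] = (5.6064*y^2 - 3.7248*y - 1.5487)/(3.6864*y^4 - 1.2672*y^3 + 2.5665*y^2 - 0.4224*y + 0.4096)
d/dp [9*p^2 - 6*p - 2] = 18*p - 6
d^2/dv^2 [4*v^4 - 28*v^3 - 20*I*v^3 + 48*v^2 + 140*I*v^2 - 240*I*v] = 48*v^2 + v*(-168 - 120*I) + 96 + 280*I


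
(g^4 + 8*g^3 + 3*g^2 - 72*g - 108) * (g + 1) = g^5 + 9*g^4 + 11*g^3 - 69*g^2 - 180*g - 108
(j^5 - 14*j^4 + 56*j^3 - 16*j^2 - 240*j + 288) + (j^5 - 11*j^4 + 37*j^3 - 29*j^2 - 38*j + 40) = 2*j^5 - 25*j^4 + 93*j^3 - 45*j^2 - 278*j + 328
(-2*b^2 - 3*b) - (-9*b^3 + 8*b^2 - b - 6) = 9*b^3 - 10*b^2 - 2*b + 6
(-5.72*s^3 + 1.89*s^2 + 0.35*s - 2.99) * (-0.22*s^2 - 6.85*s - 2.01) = 1.2584*s^5 + 38.7662*s^4 - 1.5263*s^3 - 5.5386*s^2 + 19.778*s + 6.0099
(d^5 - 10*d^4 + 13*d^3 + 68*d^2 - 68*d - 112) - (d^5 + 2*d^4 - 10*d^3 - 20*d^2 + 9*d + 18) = -12*d^4 + 23*d^3 + 88*d^2 - 77*d - 130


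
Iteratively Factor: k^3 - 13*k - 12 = (k - 4)*(k^2 + 4*k + 3) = (k - 4)*(k + 3)*(k + 1)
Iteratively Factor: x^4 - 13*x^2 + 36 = (x - 2)*(x^3 + 2*x^2 - 9*x - 18) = (x - 2)*(x + 3)*(x^2 - x - 6) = (x - 3)*(x - 2)*(x + 3)*(x + 2)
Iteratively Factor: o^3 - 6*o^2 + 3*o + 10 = (o - 2)*(o^2 - 4*o - 5) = (o - 2)*(o + 1)*(o - 5)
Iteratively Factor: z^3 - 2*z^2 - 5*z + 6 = (z + 2)*(z^2 - 4*z + 3) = (z - 3)*(z + 2)*(z - 1)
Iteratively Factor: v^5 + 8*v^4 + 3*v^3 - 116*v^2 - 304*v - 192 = (v + 4)*(v^4 + 4*v^3 - 13*v^2 - 64*v - 48) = (v - 4)*(v + 4)*(v^3 + 8*v^2 + 19*v + 12) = (v - 4)*(v + 1)*(v + 4)*(v^2 + 7*v + 12) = (v - 4)*(v + 1)*(v + 3)*(v + 4)*(v + 4)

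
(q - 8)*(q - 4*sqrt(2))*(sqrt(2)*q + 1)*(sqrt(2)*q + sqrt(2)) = 2*q^4 - 14*q^3 - 7*sqrt(2)*q^3 - 24*q^2 + 49*sqrt(2)*q^2 + 56*q + 56*sqrt(2)*q + 64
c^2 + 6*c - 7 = (c - 1)*(c + 7)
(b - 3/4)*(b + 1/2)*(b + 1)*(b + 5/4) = b^4 + 2*b^3 + 5*b^2/16 - 37*b/32 - 15/32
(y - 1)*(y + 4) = y^2 + 3*y - 4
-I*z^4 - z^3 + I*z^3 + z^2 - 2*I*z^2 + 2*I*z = z*(z - 2*I)*(z + I)*(-I*z + I)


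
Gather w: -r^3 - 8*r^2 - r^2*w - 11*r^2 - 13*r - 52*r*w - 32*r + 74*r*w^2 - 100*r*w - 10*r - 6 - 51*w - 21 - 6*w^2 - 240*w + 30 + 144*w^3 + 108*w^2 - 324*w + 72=-r^3 - 19*r^2 - 55*r + 144*w^3 + w^2*(74*r + 102) + w*(-r^2 - 152*r - 615) + 75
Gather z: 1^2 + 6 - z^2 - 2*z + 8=-z^2 - 2*z + 15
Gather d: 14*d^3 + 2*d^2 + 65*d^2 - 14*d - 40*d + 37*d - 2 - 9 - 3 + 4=14*d^3 + 67*d^2 - 17*d - 10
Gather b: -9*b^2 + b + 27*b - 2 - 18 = -9*b^2 + 28*b - 20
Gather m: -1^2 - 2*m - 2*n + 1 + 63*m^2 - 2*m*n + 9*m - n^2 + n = 63*m^2 + m*(7 - 2*n) - n^2 - n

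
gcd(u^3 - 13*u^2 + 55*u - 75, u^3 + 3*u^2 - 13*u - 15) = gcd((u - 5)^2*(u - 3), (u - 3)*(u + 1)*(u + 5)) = u - 3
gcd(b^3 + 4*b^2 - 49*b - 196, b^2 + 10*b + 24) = b + 4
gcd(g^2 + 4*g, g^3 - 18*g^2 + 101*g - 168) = 1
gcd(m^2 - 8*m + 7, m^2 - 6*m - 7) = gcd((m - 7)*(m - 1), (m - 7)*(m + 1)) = m - 7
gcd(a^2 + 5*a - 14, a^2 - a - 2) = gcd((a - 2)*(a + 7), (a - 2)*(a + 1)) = a - 2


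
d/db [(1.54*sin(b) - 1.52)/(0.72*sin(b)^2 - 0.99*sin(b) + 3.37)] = (-1.1088*sin(b)^2 + 2.1888*sin(b) + 3.685)*cos(b)/(0.5184*sin(b)^4 - 1.4256*sin(b)^3 + 5.8329*sin(b)^2 - 6.6726*sin(b) + 11.3569)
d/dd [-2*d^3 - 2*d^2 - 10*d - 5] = -6*d^2 - 4*d - 10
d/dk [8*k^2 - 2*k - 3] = 16*k - 2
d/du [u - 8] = 1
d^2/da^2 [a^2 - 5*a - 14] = 2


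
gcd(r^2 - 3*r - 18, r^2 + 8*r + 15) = r + 3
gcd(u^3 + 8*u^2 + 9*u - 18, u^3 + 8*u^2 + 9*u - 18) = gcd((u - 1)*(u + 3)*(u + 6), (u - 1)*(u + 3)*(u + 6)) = u^3 + 8*u^2 + 9*u - 18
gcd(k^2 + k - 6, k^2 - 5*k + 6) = k - 2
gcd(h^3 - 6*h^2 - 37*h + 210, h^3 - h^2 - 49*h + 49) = h - 7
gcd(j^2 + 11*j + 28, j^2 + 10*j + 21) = j + 7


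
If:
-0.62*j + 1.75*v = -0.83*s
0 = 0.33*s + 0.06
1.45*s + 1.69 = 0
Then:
No Solution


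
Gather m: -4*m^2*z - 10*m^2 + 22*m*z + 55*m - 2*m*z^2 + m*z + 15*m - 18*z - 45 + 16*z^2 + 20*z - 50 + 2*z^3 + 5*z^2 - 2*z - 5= m^2*(-4*z - 10) + m*(-2*z^2 + 23*z + 70) + 2*z^3 + 21*z^2 - 100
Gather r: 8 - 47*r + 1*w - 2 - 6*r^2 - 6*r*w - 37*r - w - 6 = -6*r^2 + r*(-6*w - 84)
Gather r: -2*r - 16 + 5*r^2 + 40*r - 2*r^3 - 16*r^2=-2*r^3 - 11*r^2 + 38*r - 16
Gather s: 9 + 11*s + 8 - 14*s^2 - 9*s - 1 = -14*s^2 + 2*s + 16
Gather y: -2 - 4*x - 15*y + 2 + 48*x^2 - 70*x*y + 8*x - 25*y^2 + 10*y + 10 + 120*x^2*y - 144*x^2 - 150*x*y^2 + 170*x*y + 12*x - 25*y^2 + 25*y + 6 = -96*x^2 + 16*x + y^2*(-150*x - 50) + y*(120*x^2 + 100*x + 20) + 16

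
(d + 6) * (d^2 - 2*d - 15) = d^3 + 4*d^2 - 27*d - 90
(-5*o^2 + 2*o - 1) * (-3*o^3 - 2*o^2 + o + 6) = 15*o^5 + 4*o^4 - 6*o^3 - 26*o^2 + 11*o - 6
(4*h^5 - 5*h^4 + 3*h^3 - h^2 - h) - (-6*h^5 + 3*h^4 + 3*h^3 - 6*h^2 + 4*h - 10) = 10*h^5 - 8*h^4 + 5*h^2 - 5*h + 10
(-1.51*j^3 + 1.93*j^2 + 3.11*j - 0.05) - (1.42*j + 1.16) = -1.51*j^3 + 1.93*j^2 + 1.69*j - 1.21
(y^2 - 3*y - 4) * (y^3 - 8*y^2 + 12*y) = y^5 - 11*y^4 + 32*y^3 - 4*y^2 - 48*y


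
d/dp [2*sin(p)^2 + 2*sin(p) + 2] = 2*sin(2*p) + 2*cos(p)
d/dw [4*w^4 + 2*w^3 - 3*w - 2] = 16*w^3 + 6*w^2 - 3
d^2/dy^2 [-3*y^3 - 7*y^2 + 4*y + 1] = -18*y - 14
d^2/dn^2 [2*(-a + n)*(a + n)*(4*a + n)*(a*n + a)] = 4*a*(-a^2 + 12*a*n + 4*a + 6*n^2 + 3*n)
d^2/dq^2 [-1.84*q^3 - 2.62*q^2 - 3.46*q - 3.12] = -11.04*q - 5.24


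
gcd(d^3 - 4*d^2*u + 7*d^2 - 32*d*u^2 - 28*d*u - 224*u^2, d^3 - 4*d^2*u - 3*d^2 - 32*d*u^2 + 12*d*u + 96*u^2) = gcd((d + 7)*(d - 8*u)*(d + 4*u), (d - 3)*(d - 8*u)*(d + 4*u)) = -d^2 + 4*d*u + 32*u^2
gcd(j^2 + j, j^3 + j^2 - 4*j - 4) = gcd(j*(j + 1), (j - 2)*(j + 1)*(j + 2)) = j + 1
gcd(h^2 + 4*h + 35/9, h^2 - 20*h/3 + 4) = 1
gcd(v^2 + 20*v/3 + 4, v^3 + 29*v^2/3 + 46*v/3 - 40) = v + 6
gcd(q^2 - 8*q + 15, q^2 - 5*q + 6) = q - 3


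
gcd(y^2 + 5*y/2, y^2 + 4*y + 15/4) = y + 5/2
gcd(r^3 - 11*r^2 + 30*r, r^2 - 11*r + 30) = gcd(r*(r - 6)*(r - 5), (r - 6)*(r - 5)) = r^2 - 11*r + 30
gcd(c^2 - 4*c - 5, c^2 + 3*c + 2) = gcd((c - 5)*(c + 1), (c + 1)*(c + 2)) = c + 1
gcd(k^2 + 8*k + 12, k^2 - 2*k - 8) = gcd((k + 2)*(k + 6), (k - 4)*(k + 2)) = k + 2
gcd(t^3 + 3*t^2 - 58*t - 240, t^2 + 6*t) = t + 6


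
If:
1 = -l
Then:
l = -1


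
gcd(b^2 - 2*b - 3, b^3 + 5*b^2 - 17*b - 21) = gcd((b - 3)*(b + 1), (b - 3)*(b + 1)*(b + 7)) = b^2 - 2*b - 3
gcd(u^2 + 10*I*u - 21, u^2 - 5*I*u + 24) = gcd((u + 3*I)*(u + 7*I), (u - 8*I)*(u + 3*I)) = u + 3*I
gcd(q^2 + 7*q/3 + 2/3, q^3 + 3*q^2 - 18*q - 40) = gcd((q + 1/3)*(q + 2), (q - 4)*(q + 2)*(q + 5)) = q + 2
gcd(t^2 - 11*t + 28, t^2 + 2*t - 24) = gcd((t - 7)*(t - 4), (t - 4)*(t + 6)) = t - 4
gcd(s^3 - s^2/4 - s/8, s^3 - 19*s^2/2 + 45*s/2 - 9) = s - 1/2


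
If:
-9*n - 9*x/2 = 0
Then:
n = -x/2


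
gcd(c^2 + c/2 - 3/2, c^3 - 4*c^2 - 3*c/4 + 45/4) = c + 3/2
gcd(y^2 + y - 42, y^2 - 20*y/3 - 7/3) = 1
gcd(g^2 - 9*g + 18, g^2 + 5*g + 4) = 1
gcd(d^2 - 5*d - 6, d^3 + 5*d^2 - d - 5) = d + 1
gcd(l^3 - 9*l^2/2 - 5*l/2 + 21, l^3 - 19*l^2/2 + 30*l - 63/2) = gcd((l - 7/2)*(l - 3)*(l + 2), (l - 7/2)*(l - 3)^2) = l^2 - 13*l/2 + 21/2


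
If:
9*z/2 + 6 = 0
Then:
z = -4/3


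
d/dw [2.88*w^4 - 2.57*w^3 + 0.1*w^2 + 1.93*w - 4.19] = 11.52*w^3 - 7.71*w^2 + 0.2*w + 1.93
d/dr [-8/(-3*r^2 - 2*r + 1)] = 16*(-3*r - 1)/(3*r^2 + 2*r - 1)^2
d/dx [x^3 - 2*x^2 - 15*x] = 3*x^2 - 4*x - 15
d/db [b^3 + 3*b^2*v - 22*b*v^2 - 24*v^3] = 3*b^2 + 6*b*v - 22*v^2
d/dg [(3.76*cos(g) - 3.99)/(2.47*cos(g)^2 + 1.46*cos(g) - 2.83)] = (9.2872*cos(g)^2 - 19.7106*cos(g) + 4.8154)*sin(g)/(6.1009*cos(g)^4 + 7.2124*cos(g)^3 - 11.8486*cos(g)^2 - 8.2636*cos(g) + 8.0089)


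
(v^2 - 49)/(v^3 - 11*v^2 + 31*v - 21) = (v + 7)/(v^2 - 4*v + 3)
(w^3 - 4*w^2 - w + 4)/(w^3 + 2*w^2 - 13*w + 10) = (w^2 - 3*w - 4)/(w^2 + 3*w - 10)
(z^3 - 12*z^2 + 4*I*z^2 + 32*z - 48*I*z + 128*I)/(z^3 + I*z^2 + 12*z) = (z^2 - 12*z + 32)/(z*(z - 3*I))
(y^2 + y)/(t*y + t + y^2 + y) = y/(t + y)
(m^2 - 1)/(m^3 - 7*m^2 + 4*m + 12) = (m - 1)/(m^2 - 8*m + 12)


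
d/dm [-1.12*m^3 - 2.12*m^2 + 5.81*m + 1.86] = -3.36*m^2 - 4.24*m + 5.81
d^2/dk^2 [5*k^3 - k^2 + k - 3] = 30*k - 2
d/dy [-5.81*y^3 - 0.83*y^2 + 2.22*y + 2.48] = -17.43*y^2 - 1.66*y + 2.22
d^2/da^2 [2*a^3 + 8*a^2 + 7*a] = 12*a + 16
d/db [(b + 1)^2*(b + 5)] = (b + 1)*(3*b + 11)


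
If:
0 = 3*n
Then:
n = 0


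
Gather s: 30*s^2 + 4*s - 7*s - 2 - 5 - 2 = 30*s^2 - 3*s - 9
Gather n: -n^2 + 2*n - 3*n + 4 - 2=-n^2 - n + 2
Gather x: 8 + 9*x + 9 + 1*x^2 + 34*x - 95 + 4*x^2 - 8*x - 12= 5*x^2 + 35*x - 90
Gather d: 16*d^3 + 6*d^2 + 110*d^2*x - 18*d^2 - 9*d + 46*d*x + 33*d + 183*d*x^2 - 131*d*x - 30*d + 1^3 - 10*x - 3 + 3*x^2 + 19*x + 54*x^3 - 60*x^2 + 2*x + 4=16*d^3 + d^2*(110*x - 12) + d*(183*x^2 - 85*x - 6) + 54*x^3 - 57*x^2 + 11*x + 2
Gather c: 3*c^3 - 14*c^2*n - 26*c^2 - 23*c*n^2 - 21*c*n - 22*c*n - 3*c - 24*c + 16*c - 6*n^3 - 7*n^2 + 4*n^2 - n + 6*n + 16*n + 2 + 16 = 3*c^3 + c^2*(-14*n - 26) + c*(-23*n^2 - 43*n - 11) - 6*n^3 - 3*n^2 + 21*n + 18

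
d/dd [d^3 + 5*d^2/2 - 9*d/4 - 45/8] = 3*d^2 + 5*d - 9/4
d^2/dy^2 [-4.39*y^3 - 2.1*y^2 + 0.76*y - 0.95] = -26.34*y - 4.2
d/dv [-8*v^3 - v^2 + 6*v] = -24*v^2 - 2*v + 6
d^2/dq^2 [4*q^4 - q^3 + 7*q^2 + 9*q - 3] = 48*q^2 - 6*q + 14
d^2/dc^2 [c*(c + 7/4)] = 2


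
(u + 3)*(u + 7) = u^2 + 10*u + 21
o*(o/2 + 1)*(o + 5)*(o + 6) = o^4/2 + 13*o^3/2 + 26*o^2 + 30*o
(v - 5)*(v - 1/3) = v^2 - 16*v/3 + 5/3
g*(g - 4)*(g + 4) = g^3 - 16*g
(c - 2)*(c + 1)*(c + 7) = c^3 + 6*c^2 - 9*c - 14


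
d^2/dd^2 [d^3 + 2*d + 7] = 6*d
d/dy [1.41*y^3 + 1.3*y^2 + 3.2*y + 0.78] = 4.23*y^2 + 2.6*y + 3.2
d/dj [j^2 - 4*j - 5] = 2*j - 4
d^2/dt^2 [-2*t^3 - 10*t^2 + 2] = -12*t - 20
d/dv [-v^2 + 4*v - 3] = 4 - 2*v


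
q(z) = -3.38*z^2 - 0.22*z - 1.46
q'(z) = -6.76*z - 0.22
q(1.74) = -12.08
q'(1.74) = -11.98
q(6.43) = -142.62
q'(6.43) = -43.69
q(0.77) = -3.63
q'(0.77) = -5.43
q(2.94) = -31.32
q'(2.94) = -20.09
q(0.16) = -1.58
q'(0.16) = -1.30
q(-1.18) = -5.91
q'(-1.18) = 7.76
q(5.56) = -107.17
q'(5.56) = -37.81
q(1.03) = -5.27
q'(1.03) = -7.18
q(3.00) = -32.54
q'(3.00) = -20.50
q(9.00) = -277.22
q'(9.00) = -61.06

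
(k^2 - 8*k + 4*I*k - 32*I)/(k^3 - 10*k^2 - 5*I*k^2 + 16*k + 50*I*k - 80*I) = (k + 4*I)/(k^2 - k*(2 + 5*I) + 10*I)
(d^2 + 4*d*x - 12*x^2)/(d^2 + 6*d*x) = (d - 2*x)/d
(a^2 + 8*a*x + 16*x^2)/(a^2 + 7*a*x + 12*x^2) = (a + 4*x)/(a + 3*x)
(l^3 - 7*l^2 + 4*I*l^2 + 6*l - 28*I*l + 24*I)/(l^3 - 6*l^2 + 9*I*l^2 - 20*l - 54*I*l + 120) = (l - 1)/(l + 5*I)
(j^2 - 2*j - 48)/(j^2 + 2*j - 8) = (j^2 - 2*j - 48)/(j^2 + 2*j - 8)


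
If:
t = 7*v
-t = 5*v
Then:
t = 0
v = 0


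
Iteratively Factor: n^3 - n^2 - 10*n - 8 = (n + 2)*(n^2 - 3*n - 4) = (n - 4)*(n + 2)*(n + 1)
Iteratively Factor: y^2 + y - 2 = (y + 2)*(y - 1)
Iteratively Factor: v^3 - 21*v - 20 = (v - 5)*(v^2 + 5*v + 4) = (v - 5)*(v + 4)*(v + 1)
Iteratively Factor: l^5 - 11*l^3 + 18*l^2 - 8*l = (l)*(l^4 - 11*l^2 + 18*l - 8) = l*(l - 2)*(l^3 + 2*l^2 - 7*l + 4) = l*(l - 2)*(l - 1)*(l^2 + 3*l - 4) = l*(l - 2)*(l - 1)^2*(l + 4)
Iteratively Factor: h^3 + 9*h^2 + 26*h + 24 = (h + 2)*(h^2 + 7*h + 12) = (h + 2)*(h + 3)*(h + 4)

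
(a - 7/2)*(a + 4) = a^2 + a/2 - 14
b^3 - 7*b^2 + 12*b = b*(b - 4)*(b - 3)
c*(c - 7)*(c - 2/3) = c^3 - 23*c^2/3 + 14*c/3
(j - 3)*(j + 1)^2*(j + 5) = j^4 + 4*j^3 - 10*j^2 - 28*j - 15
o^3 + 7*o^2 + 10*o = o*(o + 2)*(o + 5)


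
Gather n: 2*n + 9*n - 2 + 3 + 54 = 11*n + 55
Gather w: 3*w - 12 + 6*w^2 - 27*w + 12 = 6*w^2 - 24*w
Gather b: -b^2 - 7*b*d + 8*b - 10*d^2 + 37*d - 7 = -b^2 + b*(8 - 7*d) - 10*d^2 + 37*d - 7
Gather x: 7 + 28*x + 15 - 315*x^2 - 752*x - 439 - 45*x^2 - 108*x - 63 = -360*x^2 - 832*x - 480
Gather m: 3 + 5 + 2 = 10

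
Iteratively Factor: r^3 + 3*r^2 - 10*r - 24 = (r - 3)*(r^2 + 6*r + 8) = (r - 3)*(r + 2)*(r + 4)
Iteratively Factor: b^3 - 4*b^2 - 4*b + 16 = (b + 2)*(b^2 - 6*b + 8) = (b - 2)*(b + 2)*(b - 4)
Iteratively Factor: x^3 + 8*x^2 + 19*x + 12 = (x + 4)*(x^2 + 4*x + 3) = (x + 1)*(x + 4)*(x + 3)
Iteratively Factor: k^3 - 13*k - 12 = (k + 1)*(k^2 - k - 12) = (k - 4)*(k + 1)*(k + 3)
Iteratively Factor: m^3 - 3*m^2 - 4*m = (m - 4)*(m^2 + m) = (m - 4)*(m + 1)*(m)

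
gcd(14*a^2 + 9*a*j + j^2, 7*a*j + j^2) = 7*a + j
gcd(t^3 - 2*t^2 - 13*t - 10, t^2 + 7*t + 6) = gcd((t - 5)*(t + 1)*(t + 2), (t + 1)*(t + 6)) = t + 1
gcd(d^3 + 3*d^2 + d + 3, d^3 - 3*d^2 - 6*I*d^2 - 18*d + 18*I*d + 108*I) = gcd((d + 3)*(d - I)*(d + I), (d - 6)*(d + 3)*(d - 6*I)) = d + 3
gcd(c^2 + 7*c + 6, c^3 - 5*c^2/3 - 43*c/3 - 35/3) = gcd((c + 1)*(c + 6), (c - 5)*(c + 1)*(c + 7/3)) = c + 1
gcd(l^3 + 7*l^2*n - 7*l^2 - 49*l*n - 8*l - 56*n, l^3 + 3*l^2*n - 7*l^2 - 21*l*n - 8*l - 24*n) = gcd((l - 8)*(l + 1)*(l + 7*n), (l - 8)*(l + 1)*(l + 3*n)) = l^2 - 7*l - 8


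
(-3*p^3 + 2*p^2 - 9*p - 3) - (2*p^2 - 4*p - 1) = -3*p^3 - 5*p - 2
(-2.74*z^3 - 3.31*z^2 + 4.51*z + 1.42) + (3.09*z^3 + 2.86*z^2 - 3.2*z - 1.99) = 0.35*z^3 - 0.45*z^2 + 1.31*z - 0.57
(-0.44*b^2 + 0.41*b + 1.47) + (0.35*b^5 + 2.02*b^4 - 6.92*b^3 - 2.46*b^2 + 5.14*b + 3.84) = 0.35*b^5 + 2.02*b^4 - 6.92*b^3 - 2.9*b^2 + 5.55*b + 5.31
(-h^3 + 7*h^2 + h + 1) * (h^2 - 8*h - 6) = -h^5 + 15*h^4 - 49*h^3 - 49*h^2 - 14*h - 6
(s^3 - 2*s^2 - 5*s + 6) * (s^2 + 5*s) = s^5 + 3*s^4 - 15*s^3 - 19*s^2 + 30*s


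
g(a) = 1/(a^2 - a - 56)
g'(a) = (1 - 2*a)/(a^2 - a - 56)^2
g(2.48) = -0.02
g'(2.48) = -0.00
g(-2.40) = -0.02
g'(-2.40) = 0.00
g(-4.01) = -0.03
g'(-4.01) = 0.01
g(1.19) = -0.02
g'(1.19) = -0.00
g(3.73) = -0.02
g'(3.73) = -0.00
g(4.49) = -0.02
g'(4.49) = -0.00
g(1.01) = -0.02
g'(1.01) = -0.00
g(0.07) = -0.02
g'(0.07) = 0.00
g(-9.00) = 0.03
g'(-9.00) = 0.02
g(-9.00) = 0.03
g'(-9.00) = 0.02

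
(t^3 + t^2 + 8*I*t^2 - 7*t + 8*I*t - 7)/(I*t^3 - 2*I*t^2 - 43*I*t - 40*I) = (-I*t^2 + 8*t + 7*I)/(t^2 - 3*t - 40)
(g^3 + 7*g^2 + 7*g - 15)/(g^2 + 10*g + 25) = (g^2 + 2*g - 3)/(g + 5)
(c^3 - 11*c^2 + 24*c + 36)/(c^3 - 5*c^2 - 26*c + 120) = (c^2 - 5*c - 6)/(c^2 + c - 20)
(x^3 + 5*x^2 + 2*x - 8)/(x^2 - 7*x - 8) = (-x^3 - 5*x^2 - 2*x + 8)/(-x^2 + 7*x + 8)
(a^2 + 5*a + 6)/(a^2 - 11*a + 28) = (a^2 + 5*a + 6)/(a^2 - 11*a + 28)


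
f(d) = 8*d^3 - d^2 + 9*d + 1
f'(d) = 24*d^2 - 2*d + 9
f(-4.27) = -678.50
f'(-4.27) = 455.13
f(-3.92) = -531.54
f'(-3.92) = 385.63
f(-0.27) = -1.66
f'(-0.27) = 11.29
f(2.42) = 130.30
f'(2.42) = 144.71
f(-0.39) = -3.14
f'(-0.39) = 13.43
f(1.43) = 35.22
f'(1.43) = 55.22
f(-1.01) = -17.35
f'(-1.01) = 35.50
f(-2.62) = -173.32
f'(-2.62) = 178.99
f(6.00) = 1747.00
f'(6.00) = 861.00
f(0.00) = 1.00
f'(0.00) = 9.00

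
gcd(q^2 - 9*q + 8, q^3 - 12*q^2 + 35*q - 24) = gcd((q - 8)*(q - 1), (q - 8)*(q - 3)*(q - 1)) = q^2 - 9*q + 8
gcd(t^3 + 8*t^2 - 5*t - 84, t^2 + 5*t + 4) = t + 4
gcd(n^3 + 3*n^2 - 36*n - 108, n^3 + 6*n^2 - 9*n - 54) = n^2 + 9*n + 18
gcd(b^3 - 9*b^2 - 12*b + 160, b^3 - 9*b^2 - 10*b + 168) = b + 4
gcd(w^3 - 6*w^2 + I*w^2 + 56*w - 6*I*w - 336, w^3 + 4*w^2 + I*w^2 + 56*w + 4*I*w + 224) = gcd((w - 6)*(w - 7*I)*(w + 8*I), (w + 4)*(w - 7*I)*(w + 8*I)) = w^2 + I*w + 56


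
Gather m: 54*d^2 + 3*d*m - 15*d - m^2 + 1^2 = 54*d^2 + 3*d*m - 15*d - m^2 + 1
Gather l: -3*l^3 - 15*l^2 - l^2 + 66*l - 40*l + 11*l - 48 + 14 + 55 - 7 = -3*l^3 - 16*l^2 + 37*l + 14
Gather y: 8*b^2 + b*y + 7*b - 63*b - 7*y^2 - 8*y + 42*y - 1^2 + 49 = 8*b^2 - 56*b - 7*y^2 + y*(b + 34) + 48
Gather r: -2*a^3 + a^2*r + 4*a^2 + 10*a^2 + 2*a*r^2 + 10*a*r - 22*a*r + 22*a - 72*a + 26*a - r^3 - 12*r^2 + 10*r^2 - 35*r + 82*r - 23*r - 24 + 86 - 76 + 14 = -2*a^3 + 14*a^2 - 24*a - r^3 + r^2*(2*a - 2) + r*(a^2 - 12*a + 24)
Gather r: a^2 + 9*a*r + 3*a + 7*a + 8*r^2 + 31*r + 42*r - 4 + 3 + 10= a^2 + 10*a + 8*r^2 + r*(9*a + 73) + 9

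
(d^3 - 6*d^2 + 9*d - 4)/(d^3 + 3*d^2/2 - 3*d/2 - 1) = 2*(d^2 - 5*d + 4)/(2*d^2 + 5*d + 2)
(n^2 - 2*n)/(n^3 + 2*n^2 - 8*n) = 1/(n + 4)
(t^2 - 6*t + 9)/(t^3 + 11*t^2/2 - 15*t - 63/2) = 2*(t - 3)/(2*t^2 + 17*t + 21)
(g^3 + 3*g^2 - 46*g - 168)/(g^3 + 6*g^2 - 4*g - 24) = (g^2 - 3*g - 28)/(g^2 - 4)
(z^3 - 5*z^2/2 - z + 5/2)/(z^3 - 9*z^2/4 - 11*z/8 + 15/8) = 4*(z - 1)/(4*z - 3)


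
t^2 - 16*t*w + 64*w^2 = (t - 8*w)^2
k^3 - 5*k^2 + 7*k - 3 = (k - 3)*(k - 1)^2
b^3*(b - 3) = b^4 - 3*b^3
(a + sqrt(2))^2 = a^2 + 2*sqrt(2)*a + 2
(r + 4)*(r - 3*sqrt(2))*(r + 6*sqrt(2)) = r^3 + 4*r^2 + 3*sqrt(2)*r^2 - 36*r + 12*sqrt(2)*r - 144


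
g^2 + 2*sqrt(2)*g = g*(g + 2*sqrt(2))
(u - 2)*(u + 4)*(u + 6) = u^3 + 8*u^2 + 4*u - 48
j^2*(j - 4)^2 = j^4 - 8*j^3 + 16*j^2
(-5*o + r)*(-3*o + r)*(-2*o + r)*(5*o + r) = -150*o^4 + 125*o^3*r - 19*o^2*r^2 - 5*o*r^3 + r^4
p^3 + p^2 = p^2*(p + 1)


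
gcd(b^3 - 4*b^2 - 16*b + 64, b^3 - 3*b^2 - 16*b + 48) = b^2 - 16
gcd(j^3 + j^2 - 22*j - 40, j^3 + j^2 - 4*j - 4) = j + 2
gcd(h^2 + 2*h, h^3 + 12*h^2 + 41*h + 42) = h + 2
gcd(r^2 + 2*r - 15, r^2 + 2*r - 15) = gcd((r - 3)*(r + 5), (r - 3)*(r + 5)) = r^2 + 2*r - 15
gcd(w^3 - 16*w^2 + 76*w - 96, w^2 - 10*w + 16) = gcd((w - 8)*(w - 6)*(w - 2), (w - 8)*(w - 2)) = w^2 - 10*w + 16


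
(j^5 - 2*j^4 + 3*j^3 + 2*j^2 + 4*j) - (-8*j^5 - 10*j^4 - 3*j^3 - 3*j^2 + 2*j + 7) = 9*j^5 + 8*j^4 + 6*j^3 + 5*j^2 + 2*j - 7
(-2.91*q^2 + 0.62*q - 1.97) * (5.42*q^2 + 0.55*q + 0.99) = -15.7722*q^4 + 1.7599*q^3 - 13.2173*q^2 - 0.4697*q - 1.9503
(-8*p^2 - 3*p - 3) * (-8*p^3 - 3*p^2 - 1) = 64*p^5 + 48*p^4 + 33*p^3 + 17*p^2 + 3*p + 3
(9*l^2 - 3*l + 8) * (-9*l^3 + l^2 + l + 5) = -81*l^5 + 36*l^4 - 66*l^3 + 50*l^2 - 7*l + 40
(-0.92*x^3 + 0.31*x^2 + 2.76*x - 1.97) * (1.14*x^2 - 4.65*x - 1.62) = -1.0488*x^5 + 4.6314*x^4 + 3.1953*x^3 - 15.582*x^2 + 4.6893*x + 3.1914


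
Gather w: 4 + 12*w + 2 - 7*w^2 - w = -7*w^2 + 11*w + 6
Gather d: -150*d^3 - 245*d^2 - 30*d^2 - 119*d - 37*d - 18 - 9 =-150*d^3 - 275*d^2 - 156*d - 27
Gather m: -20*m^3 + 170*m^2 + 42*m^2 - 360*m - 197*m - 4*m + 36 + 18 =-20*m^3 + 212*m^2 - 561*m + 54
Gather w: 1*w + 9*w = 10*w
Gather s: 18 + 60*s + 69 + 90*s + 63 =150*s + 150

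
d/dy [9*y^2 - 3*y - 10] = 18*y - 3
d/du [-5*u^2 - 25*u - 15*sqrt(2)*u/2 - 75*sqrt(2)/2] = -10*u - 25 - 15*sqrt(2)/2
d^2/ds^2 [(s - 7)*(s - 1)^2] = 6*s - 18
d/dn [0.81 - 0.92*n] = -0.920000000000000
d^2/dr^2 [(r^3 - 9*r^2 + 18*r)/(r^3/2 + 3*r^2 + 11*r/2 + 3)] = 4*(-15*r^6 + 21*r^5 + 585*r^4 + 1507*r^3 + 522*r^2 - 1836*r - 1512)/(r^9 + 18*r^8 + 141*r^7 + 630*r^6 + 1767*r^5 + 3222*r^4 + 3815*r^3 + 2826*r^2 + 1188*r + 216)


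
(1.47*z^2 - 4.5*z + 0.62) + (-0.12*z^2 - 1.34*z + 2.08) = 1.35*z^2 - 5.84*z + 2.7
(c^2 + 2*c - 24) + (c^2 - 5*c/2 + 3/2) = 2*c^2 - c/2 - 45/2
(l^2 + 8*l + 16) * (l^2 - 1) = l^4 + 8*l^3 + 15*l^2 - 8*l - 16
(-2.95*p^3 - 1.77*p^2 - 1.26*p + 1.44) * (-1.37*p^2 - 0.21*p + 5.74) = 4.0415*p^5 + 3.0444*p^4 - 14.8351*p^3 - 11.868*p^2 - 7.5348*p + 8.2656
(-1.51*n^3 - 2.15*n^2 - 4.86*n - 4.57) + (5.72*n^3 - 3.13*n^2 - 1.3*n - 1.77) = 4.21*n^3 - 5.28*n^2 - 6.16*n - 6.34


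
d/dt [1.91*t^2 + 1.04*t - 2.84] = 3.82*t + 1.04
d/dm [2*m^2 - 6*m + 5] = 4*m - 6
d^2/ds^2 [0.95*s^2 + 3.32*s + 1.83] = 1.90000000000000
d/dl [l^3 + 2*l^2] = l*(3*l + 4)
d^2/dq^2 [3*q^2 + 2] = 6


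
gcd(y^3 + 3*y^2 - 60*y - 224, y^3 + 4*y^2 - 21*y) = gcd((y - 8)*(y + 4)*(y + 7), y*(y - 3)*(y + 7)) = y + 7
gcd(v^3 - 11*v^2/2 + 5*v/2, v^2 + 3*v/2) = v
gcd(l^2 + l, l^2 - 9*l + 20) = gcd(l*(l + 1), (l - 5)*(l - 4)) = 1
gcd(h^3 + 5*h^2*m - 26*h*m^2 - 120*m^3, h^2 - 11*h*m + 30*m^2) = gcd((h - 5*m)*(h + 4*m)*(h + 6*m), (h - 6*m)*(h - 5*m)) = h - 5*m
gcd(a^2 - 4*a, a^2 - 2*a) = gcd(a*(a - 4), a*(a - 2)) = a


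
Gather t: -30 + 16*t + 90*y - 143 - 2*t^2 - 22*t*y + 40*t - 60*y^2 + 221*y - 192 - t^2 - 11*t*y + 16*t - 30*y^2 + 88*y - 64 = -3*t^2 + t*(72 - 33*y) - 90*y^2 + 399*y - 429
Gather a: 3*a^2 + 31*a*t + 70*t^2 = 3*a^2 + 31*a*t + 70*t^2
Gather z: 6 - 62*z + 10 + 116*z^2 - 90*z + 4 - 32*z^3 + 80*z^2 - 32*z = -32*z^3 + 196*z^2 - 184*z + 20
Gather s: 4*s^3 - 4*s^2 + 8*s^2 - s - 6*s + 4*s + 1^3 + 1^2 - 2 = 4*s^3 + 4*s^2 - 3*s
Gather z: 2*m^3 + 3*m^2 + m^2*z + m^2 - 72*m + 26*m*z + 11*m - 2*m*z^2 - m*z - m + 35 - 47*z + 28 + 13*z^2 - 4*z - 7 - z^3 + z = 2*m^3 + 4*m^2 - 62*m - z^3 + z^2*(13 - 2*m) + z*(m^2 + 25*m - 50) + 56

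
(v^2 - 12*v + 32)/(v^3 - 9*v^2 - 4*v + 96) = 1/(v + 3)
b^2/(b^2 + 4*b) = b/(b + 4)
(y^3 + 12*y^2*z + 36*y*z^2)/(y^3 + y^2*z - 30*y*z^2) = (y + 6*z)/(y - 5*z)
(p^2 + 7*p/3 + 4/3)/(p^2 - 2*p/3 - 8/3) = (p + 1)/(p - 2)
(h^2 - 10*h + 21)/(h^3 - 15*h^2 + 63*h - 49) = (h - 3)/(h^2 - 8*h + 7)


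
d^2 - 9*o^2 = (d - 3*o)*(d + 3*o)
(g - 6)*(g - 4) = g^2 - 10*g + 24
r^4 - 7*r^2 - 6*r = r*(r - 3)*(r + 1)*(r + 2)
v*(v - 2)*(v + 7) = v^3 + 5*v^2 - 14*v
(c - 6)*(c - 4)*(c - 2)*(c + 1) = c^4 - 11*c^3 + 32*c^2 - 4*c - 48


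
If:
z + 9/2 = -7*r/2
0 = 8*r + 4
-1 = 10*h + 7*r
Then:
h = 1/4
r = -1/2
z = -11/4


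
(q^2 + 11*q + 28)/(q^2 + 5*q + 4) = (q + 7)/(q + 1)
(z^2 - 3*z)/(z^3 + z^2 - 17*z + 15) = z/(z^2 + 4*z - 5)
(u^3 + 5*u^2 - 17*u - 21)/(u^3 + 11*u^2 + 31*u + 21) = (u - 3)/(u + 3)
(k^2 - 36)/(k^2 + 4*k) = (k^2 - 36)/(k*(k + 4))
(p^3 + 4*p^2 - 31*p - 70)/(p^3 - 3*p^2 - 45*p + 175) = (p + 2)/(p - 5)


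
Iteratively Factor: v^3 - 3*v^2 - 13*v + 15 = (v + 3)*(v^2 - 6*v + 5) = (v - 1)*(v + 3)*(v - 5)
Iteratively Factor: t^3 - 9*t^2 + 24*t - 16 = (t - 4)*(t^2 - 5*t + 4) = (t - 4)^2*(t - 1)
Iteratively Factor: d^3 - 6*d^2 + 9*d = (d)*(d^2 - 6*d + 9) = d*(d - 3)*(d - 3)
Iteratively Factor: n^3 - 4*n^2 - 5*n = (n - 5)*(n^2 + n) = n*(n - 5)*(n + 1)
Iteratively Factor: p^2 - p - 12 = (p - 4)*(p + 3)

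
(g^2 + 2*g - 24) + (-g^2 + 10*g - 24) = 12*g - 48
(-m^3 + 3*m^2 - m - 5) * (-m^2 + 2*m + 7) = m^5 - 5*m^4 + 24*m^2 - 17*m - 35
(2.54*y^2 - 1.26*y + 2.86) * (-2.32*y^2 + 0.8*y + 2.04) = -5.8928*y^4 + 4.9552*y^3 - 2.4616*y^2 - 0.2824*y + 5.8344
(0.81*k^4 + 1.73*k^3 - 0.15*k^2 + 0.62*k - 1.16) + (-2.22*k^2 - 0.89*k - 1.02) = 0.81*k^4 + 1.73*k^3 - 2.37*k^2 - 0.27*k - 2.18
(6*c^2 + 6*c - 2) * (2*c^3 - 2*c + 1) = 12*c^5 + 12*c^4 - 16*c^3 - 6*c^2 + 10*c - 2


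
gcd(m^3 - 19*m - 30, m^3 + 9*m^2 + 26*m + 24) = m^2 + 5*m + 6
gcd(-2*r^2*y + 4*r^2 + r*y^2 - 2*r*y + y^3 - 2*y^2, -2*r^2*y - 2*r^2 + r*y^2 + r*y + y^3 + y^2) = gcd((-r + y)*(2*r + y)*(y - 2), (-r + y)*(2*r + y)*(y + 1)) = -2*r^2 + r*y + y^2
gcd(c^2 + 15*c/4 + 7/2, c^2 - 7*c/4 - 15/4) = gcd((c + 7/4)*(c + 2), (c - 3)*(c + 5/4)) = 1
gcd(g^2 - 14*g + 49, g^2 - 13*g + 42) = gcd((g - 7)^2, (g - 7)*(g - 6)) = g - 7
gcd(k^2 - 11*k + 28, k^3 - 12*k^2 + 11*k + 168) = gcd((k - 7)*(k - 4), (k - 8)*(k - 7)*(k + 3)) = k - 7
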